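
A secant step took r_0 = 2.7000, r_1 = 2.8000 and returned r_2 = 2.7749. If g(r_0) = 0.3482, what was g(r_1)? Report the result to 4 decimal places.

-0.1167

The secant line through (2.7000, 0.3482) and (2.8000, g(r_1)) crosses zero at r_2 = 2.7749.
So (2.7000, 0.3482), (2.8000, g(r_1)), (2.7749, 0) are collinear:
g(r_1) = 0.3482 · (2.8000 − 2.7749) / (2.7000 − 2.7749) = 0.3482 · (0.025100)/(-0.074900) = -0.116687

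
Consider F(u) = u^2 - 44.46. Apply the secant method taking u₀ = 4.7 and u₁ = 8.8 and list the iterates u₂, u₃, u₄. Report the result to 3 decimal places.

F(4.7) = -22.37000, F(8.8) = 32.98000
u₂ = 8.80000 − 32.98000·(8.80000 − 4.70000) / (32.98000 − (-22.37000)) = 8.80000 − (135.21800)/(55.35000) = 6.35704
F(6.35704) = -4.04808
u₃ = 6.35704 − (-4.04808)·(6.35704 − 8.80000) / (-4.04808 − 32.98000) = 6.35704 − (9.88931)/(-37.02808) = 6.62411
F(6.62411) = -0.58113
u₄ = 6.62411 − (-0.58113)·(6.62411 − 6.35704) / (-0.58113 − (-4.04808)) = 6.62411 − (-0.15521)/(3.46695) = 6.66888

6.357, 6.624, 6.669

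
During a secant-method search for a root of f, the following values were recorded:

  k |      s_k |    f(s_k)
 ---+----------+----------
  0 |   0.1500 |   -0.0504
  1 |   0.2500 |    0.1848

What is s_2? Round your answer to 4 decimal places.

s_2 = 0.2500 − 0.1848·(0.2500 − 0.1500) / (0.1848 − (-0.0504))
   = 0.2500 − (0.018480)/(0.235200) = 0.171429

0.1714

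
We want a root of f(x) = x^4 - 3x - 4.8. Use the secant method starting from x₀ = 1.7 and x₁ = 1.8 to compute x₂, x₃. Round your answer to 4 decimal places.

f(1.7) = -1.547900, f(1.8) = 0.297600
x₂ = 1.800000 − 0.297600·(1.800000 − 1.700000) / (0.297600 − (-1.547900)) = 1.800000 − (0.029760)/(1.845500) = 1.783874
f(1.783874) = -0.025178
x₃ = 1.783874 − (-0.025178)·(1.783874 − 1.800000) / (-0.025178 − 0.297600) = 1.783874 − (0.000406)/(-0.322778) = 1.785132

1.7839, 1.7851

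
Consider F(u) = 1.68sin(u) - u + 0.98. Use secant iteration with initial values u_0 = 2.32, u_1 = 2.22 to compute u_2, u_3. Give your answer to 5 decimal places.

2.26721, 2.26799

F(2.32) = -0.1098512, F(2.22) = 0.0982300
u_2 = 2.2200000 − 0.0982300·(2.2200000 − 2.3200000) / (0.0982300 − (-0.1098512)) = 2.2200000 − (-0.0098230)/(0.2080812) = 2.2672075
F(2.2672075) = 0.0016032
u_3 = 2.2672075 − 0.0016032·(2.2672075 − 2.2200000) / (0.0016032 − 0.0982300) = 2.2672075 − (0.0000757)/(-0.0966268) = 2.2679908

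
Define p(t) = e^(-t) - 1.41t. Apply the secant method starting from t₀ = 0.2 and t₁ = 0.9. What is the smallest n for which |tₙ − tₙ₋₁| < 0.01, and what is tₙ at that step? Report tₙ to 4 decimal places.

n = 4, tₙ = 0.4515

p(0.2) = 0.536731, p(0.9) = -0.862430
t₂ = 0.900000 − (-0.862430)·(0.700000)/(-1.399161) = 0.468526;  |Δ| = 0.431474
p(0.468526) = -0.034698
t₃ = 0.468526 − (-0.034698)·(-0.431474)/(0.827732) = 0.450439;  |Δ| = 0.018087
p(0.450439) = 0.002229
t₄ = 0.450439 − 0.002229·(-0.018087)/(0.036927) = 0.451531;  |Δ| = 0.001092
|t₄ − t₃| = 0.001092 < 0.01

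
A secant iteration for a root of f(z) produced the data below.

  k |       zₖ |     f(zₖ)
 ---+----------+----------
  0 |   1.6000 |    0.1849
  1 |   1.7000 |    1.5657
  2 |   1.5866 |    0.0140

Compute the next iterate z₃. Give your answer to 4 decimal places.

1.5856

z₃ = 1.5866 − 0.0140·(1.5866 − 1.7000) / (0.0140 − 1.5657)
   = 1.5866 − (-0.001588)/(-1.551700) = 1.585577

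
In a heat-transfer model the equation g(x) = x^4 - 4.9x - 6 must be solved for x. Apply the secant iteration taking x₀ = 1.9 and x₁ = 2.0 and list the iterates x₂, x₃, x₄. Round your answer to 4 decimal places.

g(1.9) = -2.277900, g(2.0) = 0.200000
x₂ = 2.000000 − 0.200000·(2.000000 − 1.900000) / (0.200000 − (-2.277900)) = 2.000000 − (0.020000)/(2.477900) = 1.991929
g(1.991929) = -0.017174
x₃ = 1.991929 − (-0.017174)·(1.991929 − 2.000000) / (-0.017174 − 0.200000) = 1.991929 − (0.000139)/(-0.217174) = 1.992567
g(1.992567) = -0.000113
x₄ = 1.992567 − (-0.000113)·(1.992567 − 1.991929) / (-0.000113 − (-0.017174)) = 1.992567 − (0.000000)/(0.017061) = 1.992571

1.9919, 1.9926, 1.9926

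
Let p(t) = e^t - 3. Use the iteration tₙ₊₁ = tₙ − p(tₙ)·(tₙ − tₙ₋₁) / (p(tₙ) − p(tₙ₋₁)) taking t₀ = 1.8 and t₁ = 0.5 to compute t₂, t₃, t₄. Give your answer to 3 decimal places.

0.899, 1.167, 1.092

p(1.8) = 3.04965, p(0.5) = -1.35128
t₂ = 0.50000 − (-1.35128)·(0.50000 − 1.80000) / (-1.35128 − 3.04965) = 0.50000 − (1.75666)/(-4.40093) = 0.89916
p(0.89916) = -0.54247
t₃ = 0.89916 − (-0.54247)·(0.89916 − 0.50000) / (-0.54247 − (-1.35128)) = 0.89916 − (-0.21653)/(0.80881) = 1.16687
p(1.16687) = 0.21193
t₄ = 1.16687 − 0.21193·(1.16687 − 0.89916) / (0.21193 − (-0.54247)) = 1.16687 − (0.05674)/(0.75440) = 1.09166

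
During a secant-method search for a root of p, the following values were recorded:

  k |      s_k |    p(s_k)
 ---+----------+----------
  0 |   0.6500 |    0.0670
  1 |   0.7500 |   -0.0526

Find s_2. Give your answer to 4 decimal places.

0.7060

s_2 = 0.7500 − (-0.0526)·(0.7500 − 0.6500) / (-0.0526 − 0.0670)
   = 0.7500 − (-0.005260)/(-0.119600) = 0.706020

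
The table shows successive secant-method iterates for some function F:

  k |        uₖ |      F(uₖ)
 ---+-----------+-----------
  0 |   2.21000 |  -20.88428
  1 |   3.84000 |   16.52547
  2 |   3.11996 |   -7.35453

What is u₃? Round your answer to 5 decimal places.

3.34172

u₃ = 3.11996 − (-7.35453)·(3.11996 − 3.84000) / (-7.35453 − 16.52547)
   = 3.11996 − (5.2955558)/(-23.8800000) = 3.3417169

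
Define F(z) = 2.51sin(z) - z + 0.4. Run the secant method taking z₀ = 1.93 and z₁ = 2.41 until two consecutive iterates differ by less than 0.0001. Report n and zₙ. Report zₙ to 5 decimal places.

n = 5, zₙ = 2.28938

F(1.93) = 0.8198044, F(2.41) = -0.3331805
z₂ = 2.4100000 − (-0.3331805)·(0.4800000)/(-1.1529849) = 2.2712934;  |Δ| = 0.1387066
F(2.2712934) = 0.0476565
z₃ = 2.2712934 − 0.0476565·(-0.1387066)/(0.3808370) = 2.2886506;  |Δ| = 0.0173572
F(2.2886506) = 0.0019287
z₄ = 2.2886506 − 0.0019287·(0.0173572)/(-0.0457278) = 2.2893827;  |Δ| = 0.0007321
F(2.2893827) = -0.0000126
z₅ = 2.2893827 − (-0.0000126)·(0.0007321)/(-0.0019413) = 2.2893780;  |Δ| = 0.0000047
|z₅ − z₄| = 0.0000047 < 0.0001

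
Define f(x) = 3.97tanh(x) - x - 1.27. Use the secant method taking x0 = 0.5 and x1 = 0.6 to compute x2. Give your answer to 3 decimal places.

f(0.5) = 0.06461, f(0.6) = 0.26209
x2 = 0.60000 − 0.26209·(0.60000 − 0.50000) / (0.26209 − 0.06461) = 0.60000 − (0.02621)/(0.19748) = 0.46729

0.467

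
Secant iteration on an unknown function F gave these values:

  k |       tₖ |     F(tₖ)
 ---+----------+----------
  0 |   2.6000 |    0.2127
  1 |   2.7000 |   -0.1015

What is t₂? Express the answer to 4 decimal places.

t₂ = 2.7000 − (-0.1015)·(2.7000 − 2.6000) / (-0.1015 − 0.2127)
   = 2.7000 − (-0.010150)/(-0.314200) = 2.667696

2.6677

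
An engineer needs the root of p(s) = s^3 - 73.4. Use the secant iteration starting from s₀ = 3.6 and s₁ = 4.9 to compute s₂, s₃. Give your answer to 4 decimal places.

p(3.6) = -26.744000, p(4.9) = 44.249000
s₂ = 4.900000 − 44.249000·(4.900000 − 3.600000) / (44.249000 − (-26.744000)) = 4.900000 − (57.523700)/(70.993000) = 4.089727
p(4.089727) = -4.995763
s₃ = 4.089727 − (-4.995763)·(4.089727 − 4.900000) / (-4.995763 − 44.249000) = 4.089727 − (4.047931)/(-49.244763) = 4.171927

4.0897, 4.1719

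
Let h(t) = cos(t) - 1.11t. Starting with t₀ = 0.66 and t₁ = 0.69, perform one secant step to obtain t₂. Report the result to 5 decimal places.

h(0.66) = 0.0573922, h(0.69) = 0.0053460
t₂ = 0.6900000 − 0.0053460·(0.6900000 − 0.6600000) / (0.0053460 − 0.0573922) = 0.6900000 − (0.0001604)/(-0.0520462) = 0.6930815

0.69308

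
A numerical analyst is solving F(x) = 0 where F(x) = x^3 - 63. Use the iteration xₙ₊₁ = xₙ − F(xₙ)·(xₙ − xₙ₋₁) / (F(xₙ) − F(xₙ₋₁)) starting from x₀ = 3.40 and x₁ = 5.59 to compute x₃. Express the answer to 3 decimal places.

3.916

F(3.40) = -23.69600, F(5.59) = 111.67688
x₂ = 5.59000 − 111.67688·(5.59000 − 3.40000) / (111.67688 − (-23.69600)) = 5.59000 − (244.57237)/(135.37288) = 3.78334
F(3.78334) = -8.84642
x₃ = 3.78334 − (-8.84642)·(3.78334 − 5.59000) / (-8.84642 − 111.67688) = 3.78334 − (15.98246)/(-120.52330) = 3.91595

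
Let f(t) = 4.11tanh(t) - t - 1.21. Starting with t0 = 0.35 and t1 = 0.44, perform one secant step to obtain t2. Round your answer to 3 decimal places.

0.420

f(0.35) = -0.17750, f(0.44) = 0.05008
t2 = 0.44000 − 0.05008·(0.44000 − 0.35000) / (0.05008 − (-0.17750)) = 0.44000 − (0.00451)/(0.22758) = 0.42020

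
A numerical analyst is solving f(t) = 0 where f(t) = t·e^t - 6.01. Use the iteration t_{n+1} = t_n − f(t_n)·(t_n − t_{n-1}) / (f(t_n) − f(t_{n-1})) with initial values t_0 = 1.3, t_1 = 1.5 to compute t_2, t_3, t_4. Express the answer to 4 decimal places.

1.4270, 1.4331, 1.4334

f(1.3) = -1.239914, f(1.5) = 0.712534
t_2 = 1.500000 − 0.712534·(1.500000 − 1.300000) / (0.712534 − (-1.239914)) = 1.500000 − (0.142507)/(1.952448) = 1.427011
f(1.427011) = -0.064745
t_3 = 1.427011 − (-0.064745)·(1.427011 − 1.500000) / (-0.064745 − 0.712534) = 1.427011 − (0.004726)/(-0.777278) = 1.433091
f(1.433091) = -0.003005
t_4 = 1.433091 − (-0.003005)·(1.433091 − 1.427011) / (-0.003005 − (-0.064745)) = 1.433091 − (-0.000018)/(0.061739) = 1.433387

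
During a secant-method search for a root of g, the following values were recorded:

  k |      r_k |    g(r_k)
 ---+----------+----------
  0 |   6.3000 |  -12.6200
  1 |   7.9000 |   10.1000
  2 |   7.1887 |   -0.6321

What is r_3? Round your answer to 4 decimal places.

r_3 = 7.1887 − (-0.6321)·(7.1887 − 7.9000) / (-0.6321 − 10.1000)
   = 7.1887 − (0.449613)/(-10.732100) = 7.230594

7.2306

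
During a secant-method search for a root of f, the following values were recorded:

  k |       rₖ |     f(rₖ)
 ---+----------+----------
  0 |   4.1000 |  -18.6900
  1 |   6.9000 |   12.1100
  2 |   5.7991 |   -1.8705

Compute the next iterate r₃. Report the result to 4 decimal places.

5.9464

r₃ = 5.7991 − (-1.8705)·(5.7991 − 6.9000) / (-1.8705 − 12.1100)
   = 5.7991 − (2.059233)/(-13.980500) = 5.946393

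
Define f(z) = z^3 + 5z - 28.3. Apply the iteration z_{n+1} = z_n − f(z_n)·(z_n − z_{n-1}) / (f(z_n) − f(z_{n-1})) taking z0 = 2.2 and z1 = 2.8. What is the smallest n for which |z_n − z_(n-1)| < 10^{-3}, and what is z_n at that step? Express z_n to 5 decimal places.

n = 5, z_n = 2.50735

f(2.2) = -6.6520000, f(2.8) = 7.6520000
z2 = 2.8000000 − 7.6520000·(0.6000000)/(14.3040000) = 2.4790268;  |Δ| = 0.3209732
f(2.4790268) = -0.6698226
z3 = 2.4790268 − (-0.6698226)·(-0.3209732)/(-8.3218226) = 2.5048619;  |Δ| = 0.0258351
f(2.5048619) = -0.0593515
z4 = 2.5048619 − (-0.0593515)·(0.0258351)/(0.6104711) = 2.5073737;  |Δ| = 0.0025118
f(2.5073737) = 0.0005334
z5 = 2.5073737 − 0.0005334·(0.0025118)/(0.0598849) = 2.5073513;  |Δ| = 0.0000224
|z5 − z4| = 0.0000224 < 10^{-3}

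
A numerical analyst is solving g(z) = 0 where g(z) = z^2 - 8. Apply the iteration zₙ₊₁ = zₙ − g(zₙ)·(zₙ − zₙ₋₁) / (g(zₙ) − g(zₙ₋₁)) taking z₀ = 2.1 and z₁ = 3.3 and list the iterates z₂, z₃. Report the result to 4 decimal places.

2.7648, 2.8235

g(2.1) = -3.590000, g(3.3) = 2.890000
z₂ = 3.300000 − 2.890000·(3.300000 − 2.100000) / (2.890000 − (-3.590000)) = 3.300000 − (3.468000)/(6.480000) = 2.764815
g(2.764815) = -0.355799
z₃ = 2.764815 − (-0.355799)·(2.764815 − 3.300000) / (-0.355799 − 2.890000) = 2.764815 − (0.190418)/(-3.245799) = 2.823481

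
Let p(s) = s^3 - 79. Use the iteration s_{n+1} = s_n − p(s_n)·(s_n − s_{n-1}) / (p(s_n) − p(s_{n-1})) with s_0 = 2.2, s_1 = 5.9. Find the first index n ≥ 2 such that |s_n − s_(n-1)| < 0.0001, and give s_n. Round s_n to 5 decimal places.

n = 7, s_n = 4.29084

p(2.2) = -68.3520000, p(5.9) = 126.3790000
s_2 = 5.9000000 − 126.3790000·(3.7000000)/(194.7310000) = 3.4987270;  |Δ| = 2.4012730
p(3.4987270) = -36.1717671
s_3 = 3.4987270 − (-36.1717671)·(-2.4012730)/(-162.5507671) = 4.0330726;  |Δ| = 0.5343456
p(4.0330726) = -13.3993547
s_4 = 4.0330726 − (-13.3993547)·(0.5343456)/(22.7724124) = 4.3474831;  |Δ| = 0.3144105
p(4.3474831) = 3.1700801
s_5 = 4.3474831 − 3.1700801·(0.3144105)/(16.5694349) = 4.2873298;  |Δ| = 0.0601533
p(4.2873298) = -0.1937479
s_6 = 4.2873298 − (-0.1937479)·(-0.0601533)/(-3.3638281) = 4.2907945;  |Δ| = 0.0034647
p(4.2907945) = -0.0025387
s_7 = 4.2907945 − (-0.0025387)·(0.0034647)/(0.1912092) = 4.2908405;  |Δ| = 0.0000460
|s_7 − s_6| = 0.0000460 < 0.0001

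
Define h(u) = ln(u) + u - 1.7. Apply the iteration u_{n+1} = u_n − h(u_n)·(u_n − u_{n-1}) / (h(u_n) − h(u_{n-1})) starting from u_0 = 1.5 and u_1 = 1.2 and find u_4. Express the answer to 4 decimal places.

1.3788

h(1.5) = 0.205465, h(1.2) = -0.317678
u_2 = 1.200000 − (-0.317678)·(1.200000 − 1.500000) / (-0.317678 − 0.205465) = 1.200000 − (0.095304)/(-0.523144) = 1.382175
h(1.382175) = 0.005833
u_3 = 1.382175 − 0.005833·(1.382175 − 1.200000) / (0.005833 − (-0.317678)) = 1.382175 − (0.001063)/(0.323511) = 1.378890
h(1.378890) = 0.000169
u_4 = 1.378890 − 0.000169·(1.378890 − 1.382175) / (0.000169 − 0.005833) = 1.378890 − (-0.000001)/(-0.005664) = 1.378792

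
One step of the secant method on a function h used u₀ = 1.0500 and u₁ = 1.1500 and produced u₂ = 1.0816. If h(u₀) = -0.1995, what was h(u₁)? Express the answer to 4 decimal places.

0.4318

The secant line through (1.0500, -0.1995) and (1.1500, h(u₁)) crosses zero at u₂ = 1.0816.
So (1.0500, -0.1995), (1.1500, h(u₁)), (1.0816, 0) are collinear:
h(u₁) = -0.1995 · (1.1500 − 1.0816) / (1.0500 − 1.0816) = -0.1995 · (0.068400)/(-0.031600) = 0.431829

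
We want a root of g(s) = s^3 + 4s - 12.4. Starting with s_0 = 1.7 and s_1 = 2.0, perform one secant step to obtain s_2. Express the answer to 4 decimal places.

g(1.7) = -0.687000, g(2.0) = 3.600000
s_2 = 2.000000 − 3.600000·(2.000000 − 1.700000) / (3.600000 − (-0.687000)) = 2.000000 − (1.080000)/(4.287000) = 1.748076

1.7481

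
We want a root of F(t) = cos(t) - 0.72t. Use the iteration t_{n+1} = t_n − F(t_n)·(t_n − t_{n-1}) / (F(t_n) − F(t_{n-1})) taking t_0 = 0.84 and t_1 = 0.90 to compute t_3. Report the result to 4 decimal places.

0.8824

F(0.84) = 0.062663, F(0.90) = -0.026390
t_2 = 0.900000 − (-0.026390)·(0.900000 − 0.840000) / (-0.026390 − 0.062663) = 0.900000 − (-0.001583)/(-0.089053) = 0.882220
F(0.882220) = 0.000241
t_3 = 0.882220 − 0.000241·(0.882220 − 0.900000) / (0.000241 − (-0.026390)) = 0.882220 − (-0.000004)/(0.026631) = 0.882380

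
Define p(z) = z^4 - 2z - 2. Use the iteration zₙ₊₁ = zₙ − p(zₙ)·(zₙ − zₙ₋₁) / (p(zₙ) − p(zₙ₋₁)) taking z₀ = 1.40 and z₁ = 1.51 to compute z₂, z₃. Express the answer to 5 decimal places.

1.49270, 1.49450

p(1.40) = -0.9584000, p(1.51) = 0.1788560
z₂ = 1.5100000 − 0.1788560·(1.5100000 − 1.4000000) / (0.1788560 − (-0.9584000)) = 1.5100000 − (0.0196742)/(1.1372560) = 1.4927003
p(1.4927003) = -0.0207293
z₃ = 1.4927003 − (-0.0207293)·(1.4927003 − 1.5100000) / (-0.0207293 − 0.1788560) = 1.4927003 − (0.0003586)/(-0.1995853) = 1.4944971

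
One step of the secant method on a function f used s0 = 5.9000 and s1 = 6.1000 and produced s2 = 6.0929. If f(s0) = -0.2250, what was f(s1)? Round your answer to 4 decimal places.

0.0083

The secant line through (5.9000, -0.2250) and (6.1000, f(s1)) crosses zero at s2 = 6.0929.
So (5.9000, -0.2250), (6.1000, f(s1)), (6.0929, 0) are collinear:
f(s1) = -0.2250 · (6.1000 − 6.0929) / (5.9000 − 6.0929) = -0.2250 · (0.007100)/(-0.192900) = 0.008281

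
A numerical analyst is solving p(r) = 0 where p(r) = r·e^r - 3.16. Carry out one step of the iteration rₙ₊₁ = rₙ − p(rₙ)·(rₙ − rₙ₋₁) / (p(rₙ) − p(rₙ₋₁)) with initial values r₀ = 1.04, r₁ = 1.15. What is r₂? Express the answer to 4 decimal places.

p(1.04) = -0.217614, p(1.15) = 0.471922
r₂ = 1.150000 − 0.471922·(1.150000 − 1.040000) / (0.471922 − (-0.217614)) = 1.150000 − (0.051911)/(0.689536) = 1.074715

1.0747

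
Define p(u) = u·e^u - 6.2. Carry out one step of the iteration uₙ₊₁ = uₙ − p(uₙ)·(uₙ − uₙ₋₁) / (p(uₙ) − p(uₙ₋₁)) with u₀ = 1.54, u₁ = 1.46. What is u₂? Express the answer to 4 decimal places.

p(1.54) = 0.983469, p(1.46) = 0.086701
u₂ = 1.460000 − 0.086701·(1.460000 − 1.540000) / (0.086701 − 0.983469) = 1.460000 − (-0.006936)/(-0.896768) = 1.452265

1.4523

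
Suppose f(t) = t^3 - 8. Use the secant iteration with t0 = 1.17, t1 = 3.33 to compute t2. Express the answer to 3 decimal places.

f(1.17) = -6.39839, f(3.33) = 28.92604
t2 = 3.33000 − 28.92604·(3.33000 − 1.17000) / (28.92604 − (-6.39839)) = 3.33000 − (62.48024)/(35.32442) = 1.56125

1.561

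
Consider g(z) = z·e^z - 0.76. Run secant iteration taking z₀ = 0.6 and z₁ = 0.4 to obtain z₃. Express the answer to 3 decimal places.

g(0.6) = 0.33327, g(0.4) = -0.16327
z₂ = 0.40000 − (-0.16327)·(0.40000 − 0.60000) / (-0.16327 − 0.33327) = 0.40000 − (0.03265)/(-0.49654) = 0.46576
g(0.46576) = -0.01793
z₃ = 0.46576 − (-0.01793)·(0.46576 − 0.40000) / (-0.01793 − (-0.16327)) = 0.46576 − (-0.00118)/(0.14534) = 0.47388

0.474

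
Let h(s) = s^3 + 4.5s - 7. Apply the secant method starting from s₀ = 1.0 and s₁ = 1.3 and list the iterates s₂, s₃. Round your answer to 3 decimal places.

1.177, 1.185

h(1.0) = -1.50000, h(1.3) = 1.04700
s₂ = 1.30000 − 1.04700·(1.30000 − 1.00000) / (1.04700 − (-1.50000)) = 1.30000 − (0.31410)/(2.54700) = 1.17668
h(1.17668) = -0.07575
s₃ = 1.17668 − (-0.07575)·(1.17668 − 1.30000) / (-0.07575 − 1.04700) = 1.17668 − (0.00934)/(-1.12275) = 1.18500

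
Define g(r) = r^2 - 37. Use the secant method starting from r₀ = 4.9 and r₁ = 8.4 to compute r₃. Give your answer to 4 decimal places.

g(4.9) = -12.990000, g(8.4) = 33.560000
r₂ = 8.400000 − 33.560000·(8.400000 − 4.900000) / (33.560000 − (-12.990000)) = 8.400000 − (117.460000)/(46.550000) = 5.876692
g(5.876692) = -2.464494
r₃ = 5.876692 − (-2.464494)·(5.876692 − 8.400000) / (-2.464494 − 33.560000) = 5.876692 − (6.218679)/(-36.024494) = 6.049315

6.0493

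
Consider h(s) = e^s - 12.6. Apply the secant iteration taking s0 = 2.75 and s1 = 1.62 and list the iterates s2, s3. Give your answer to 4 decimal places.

2.4253, 2.5920

h(2.75) = 3.042632, h(1.62) = -7.546910
s2 = 1.620000 − (-7.546910)·(1.620000 − 2.750000) / (-7.546910 − 3.042632) = 1.620000 − (8.528008)/(-10.589542) = 2.425324
h(2.425324) = -1.294112
s3 = 2.425324 − (-1.294112)·(2.425324 − 1.620000) / (-1.294112 − (-7.546910)) = 2.425324 − (-1.042179)/(6.252797) = 2.591998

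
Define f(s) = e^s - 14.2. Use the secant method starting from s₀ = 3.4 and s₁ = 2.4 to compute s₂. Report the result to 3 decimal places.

2.568

f(3.4) = 15.76410, f(2.4) = -3.17682
s₂ = 2.40000 − (-3.17682)·(2.40000 − 3.40000) / (-3.17682 − 15.76410) = 2.40000 − (3.17682)/(-18.94092) = 2.56772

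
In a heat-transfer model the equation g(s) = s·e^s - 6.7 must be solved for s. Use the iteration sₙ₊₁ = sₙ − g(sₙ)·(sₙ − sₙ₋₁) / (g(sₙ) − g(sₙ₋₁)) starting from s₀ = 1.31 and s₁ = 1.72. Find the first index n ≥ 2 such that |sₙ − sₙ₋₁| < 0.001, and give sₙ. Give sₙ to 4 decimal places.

n = 5, sₙ = 1.4980

g(1.31) = -1.844912, g(1.72) = 2.905389
s₂ = 1.720000 − 2.905389·(0.410000)/(4.750301) = 1.469235;  |Δ| = 0.250765
g(1.469235) = -0.314838
s₃ = 1.469235 − (-0.314838)·(-0.250765)/(-3.220227) = 1.493752;  |Δ| = 0.024517
g(1.493752) = -0.047165
s₄ = 1.493752 − (-0.047165)·(0.024517)/(0.267673) = 1.498072;  |Δ| = 0.004320
g(1.498072) = 0.000961
s₅ = 1.498072 − 0.000961·(0.004320)/(0.048126) = 1.497986;  |Δ| = 0.000086
|s₅ − s₄| = 0.000086 < 0.001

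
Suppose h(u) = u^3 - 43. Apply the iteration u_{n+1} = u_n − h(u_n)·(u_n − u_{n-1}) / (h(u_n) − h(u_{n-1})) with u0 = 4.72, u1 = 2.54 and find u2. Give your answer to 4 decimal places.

3.1936

h(4.72) = 62.154048, h(2.54) = -26.612936
u2 = 2.540000 − (-26.612936)·(2.540000 − 4.720000) / (-26.612936 − 62.154048) = 2.540000 − (58.016200)/(-88.766984) = 3.193579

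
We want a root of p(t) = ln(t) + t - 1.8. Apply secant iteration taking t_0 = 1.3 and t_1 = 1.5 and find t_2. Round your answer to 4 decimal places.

p(1.3) = -0.237636, p(1.5) = 0.105465
t_2 = 1.500000 − 0.105465·(1.500000 − 1.300000) / (0.105465 − (-0.237636)) = 1.500000 − (0.021093)/(0.343101) = 1.438522

1.4385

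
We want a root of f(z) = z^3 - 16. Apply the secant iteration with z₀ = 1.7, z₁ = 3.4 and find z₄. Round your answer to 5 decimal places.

f(1.7) = -11.0870000, f(3.4) = 23.3040000
z₂ = 3.4000000 − 23.3040000·(3.4000000 − 1.7000000) / (23.3040000 − (-11.0870000)) = 3.4000000 − (39.6168000)/(34.3910000) = 2.2480475
f(2.2480475) = -4.6390036
z₃ = 2.2480475 − (-4.6390036)·(2.2480475 − 3.4000000) / (-4.6390036 − 23.3040000) = 2.2480475 − (5.3439120)/(-27.9430036) = 2.4392907
f(2.4392907) = -1.4858802
z₄ = 2.4392907 − (-1.4858802)·(2.4392907 − 2.2480475) / (-1.4858802 − (-4.6390036)) = 2.4392907 − (-0.2841646)/(3.1531234) = 2.5294124

2.52941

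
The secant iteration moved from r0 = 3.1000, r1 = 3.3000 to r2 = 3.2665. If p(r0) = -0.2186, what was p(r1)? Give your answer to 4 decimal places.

0.0440

The secant line through (3.1000, -0.2186) and (3.3000, p(r1)) crosses zero at r2 = 3.2665.
So (3.1000, -0.2186), (3.3000, p(r1)), (3.2665, 0) are collinear:
p(r1) = -0.2186 · (3.3000 − 3.2665) / (3.1000 − 3.2665) = -0.2186 · (0.033500)/(-0.166500) = 0.043983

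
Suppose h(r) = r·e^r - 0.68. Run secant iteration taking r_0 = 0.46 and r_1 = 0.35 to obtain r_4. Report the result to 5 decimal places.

0.43857

h(0.46) = 0.0486740, h(0.35) = -0.1833264
r_2 = 0.3500000 − (-0.1833264)·(0.3500000 − 0.4600000) / (-0.1833264 − 0.0486740) = 0.3500000 − (0.0201659)/(-0.2320004) = 0.4369218
h(0.4369218) = -0.0036734
r_3 = 0.4369218 − (-0.0036734)·(0.4369218 − 0.3500000) / (-0.0036734 − (-0.1833264)) = 0.4369218 − (-0.0003193)/(0.1796530) = 0.4386991
h(0.4386991) = 0.0002858
r_4 = 0.4386991 − 0.0002858·(0.4386991 − 0.4369218) / (0.0002858 − (-0.0036734)) = 0.4386991 − (0.0000005)/(0.0039591) = 0.4385708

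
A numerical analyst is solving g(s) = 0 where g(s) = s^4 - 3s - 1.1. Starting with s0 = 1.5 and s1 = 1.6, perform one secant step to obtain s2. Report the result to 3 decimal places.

1.545

g(1.5) = -0.53750, g(1.6) = 0.65360
s2 = 1.60000 − 0.65360·(1.60000 − 1.50000) / (0.65360 − (-0.53750)) = 1.60000 − (0.06536)/(1.19110) = 1.54513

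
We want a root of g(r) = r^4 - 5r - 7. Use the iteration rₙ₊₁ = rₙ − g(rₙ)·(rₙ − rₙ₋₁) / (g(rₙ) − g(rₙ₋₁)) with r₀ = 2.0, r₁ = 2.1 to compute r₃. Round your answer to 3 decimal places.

2.036

g(2.0) = -1.00000, g(2.1) = 1.94810
r₂ = 2.10000 − 1.94810·(2.10000 − 2.00000) / (1.94810 − (-1.00000)) = 2.10000 − (0.19481)/(2.94810) = 2.03392
g(2.03392) = -0.05623
r₃ = 2.03392 − (-0.05623)·(2.03392 − 2.10000) / (-0.05623 − 1.94810) = 2.03392 − (0.00372)/(-2.00433) = 2.03577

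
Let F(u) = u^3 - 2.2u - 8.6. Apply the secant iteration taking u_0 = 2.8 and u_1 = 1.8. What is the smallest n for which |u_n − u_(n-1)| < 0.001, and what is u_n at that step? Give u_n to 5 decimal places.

n = 6, u_n = 2.40371

F(2.8) = 7.1920000, F(1.8) = -6.7280000
u_2 = 1.8000000 − (-6.7280000)·(-1.0000000)/(-13.9200000) = 2.2833333;  |Δ| = 0.4833333
F(2.2833333) = -1.7189213
u_3 = 2.2833333 − (-1.7189213)·(0.4833333)/(5.0090787) = 2.4491946;  |Δ| = 0.1658612
F(2.4491946) = 0.7033978
u_4 = 2.4491946 − 0.7033978·(0.1658612)/(2.4223191) = 2.4010315;  |Δ| = 0.0481631
F(2.4010315) = -0.0404381
u_5 = 2.4010315 − (-0.0404381)·(-0.0481631)/(-0.7438359) = 2.4036498;  |Δ| = 0.0026184
F(2.4036498) = -0.0008650
u_6 = 2.4036498 − (-0.0008650)·(0.0026184)/(0.0395730) = 2.4037070;  |Δ| = 0.0000572
|u_6 − u_5| = 0.0000572 < 0.001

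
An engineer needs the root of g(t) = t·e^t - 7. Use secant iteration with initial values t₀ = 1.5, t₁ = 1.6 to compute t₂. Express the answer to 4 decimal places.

g(1.5) = -0.277466, g(1.6) = 0.924852
t₂ = 1.600000 − 0.924852·(1.600000 − 1.500000) / (0.924852 − (-0.277466)) = 1.600000 − (0.092485)/(1.202318) = 1.523078

1.5231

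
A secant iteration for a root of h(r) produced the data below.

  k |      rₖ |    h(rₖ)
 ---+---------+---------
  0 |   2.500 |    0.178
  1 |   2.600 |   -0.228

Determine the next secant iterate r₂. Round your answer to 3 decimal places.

2.544

r₂ = 2.600 − (-0.228)·(2.600 − 2.500) / (-0.228 − 0.178)
   = 2.600 − (-0.02280)/(-0.40600) = 2.54384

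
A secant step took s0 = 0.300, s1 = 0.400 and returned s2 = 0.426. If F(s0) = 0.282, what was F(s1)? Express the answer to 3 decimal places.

0.058

The secant line through (0.300, 0.282) and (0.400, F(s1)) crosses zero at s2 = 0.426.
So (0.300, 0.282), (0.400, F(s1)), (0.426, 0) are collinear:
F(s1) = 0.282 · (0.400 − 0.426) / (0.300 − 0.426) = 0.282 · (-0.02600)/(-0.12600) = 0.05819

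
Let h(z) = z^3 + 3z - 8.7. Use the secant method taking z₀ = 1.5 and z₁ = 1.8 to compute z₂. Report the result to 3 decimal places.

1.574

h(1.5) = -0.82500, h(1.8) = 2.53200
z₂ = 1.80000 − 2.53200·(1.80000 − 1.50000) / (2.53200 − (-0.82500)) = 1.80000 − (0.75960)/(3.35700) = 1.57373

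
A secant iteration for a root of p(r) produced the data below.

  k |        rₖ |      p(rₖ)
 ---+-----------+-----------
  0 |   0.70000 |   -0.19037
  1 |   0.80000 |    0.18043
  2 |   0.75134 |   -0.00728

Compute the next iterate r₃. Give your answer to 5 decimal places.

0.75323

r₃ = 0.75134 − (-0.00728)·(0.75134 − 0.80000) / (-0.00728 − 0.18043)
   = 0.75134 − (0.0003542)/(-0.1877100) = 0.7532272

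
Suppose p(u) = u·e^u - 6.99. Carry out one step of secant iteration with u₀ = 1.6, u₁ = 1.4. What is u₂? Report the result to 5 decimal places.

1.51681

p(1.6) = 0.9348519, p(1.4) = -1.3127200
u₂ = 1.4000000 − (-1.3127200)·(1.4000000 − 1.6000000) / (-1.3127200 − 0.9348519) = 1.4000000 − (0.2625440)/(-2.2475719) = 1.5168123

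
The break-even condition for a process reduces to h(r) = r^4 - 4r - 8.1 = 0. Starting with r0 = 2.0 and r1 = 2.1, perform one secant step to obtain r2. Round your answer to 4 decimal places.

2.0033

h(2.0) = -0.100000, h(2.1) = 2.948100
r2 = 2.100000 − 2.948100·(2.100000 − 2.000000) / (2.948100 − (-0.100000)) = 2.100000 − (0.294810)/(3.048100) = 2.003281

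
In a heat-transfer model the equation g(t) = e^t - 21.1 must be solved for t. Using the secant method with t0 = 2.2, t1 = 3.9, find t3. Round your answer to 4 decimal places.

g(2.2) = -12.074987, g(3.9) = 28.302449
t2 = 3.900000 − 28.302449·(3.900000 − 2.200000) / (28.302449 − (-12.074987)) = 3.900000 − (48.114163)/(40.377436) = 2.708390
g(2.708390) = -6.094905
t3 = 2.708390 − (-6.094905)·(2.708390 − 3.900000) / (-6.094905 − 28.302449) = 2.708390 − (7.262751)/(-34.397354) = 2.919533

2.9195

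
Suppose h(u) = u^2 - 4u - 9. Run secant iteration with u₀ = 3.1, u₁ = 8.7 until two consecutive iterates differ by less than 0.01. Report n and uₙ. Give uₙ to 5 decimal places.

n = 6, uₙ = 5.60553

h(3.1) = -11.7900000, h(8.7) = 31.8900000
u₂ = 8.7000000 − 31.8900000·(5.6000000)/(43.6800000) = 4.6115385;  |Δ| = 4.0884615
h(4.6115385) = -6.1798669
u₃ = 4.6115385 − (-6.1798669)·(-4.0884615)/(-38.0698669) = 5.2752169;  |Δ| = 0.6636784
h(5.2752169) = -2.2729546
u₄ = 5.2752169 − (-2.2729546)·(0.6636784)/(3.9069123) = 5.6613302;  |Δ| = 0.3861133
h(5.6613302) = 0.4053385
u₅ = 5.6613302 − 0.4053385·(0.3861133)/(2.6782931) = 5.6028950;  |Δ| = 0.0584352
h(5.6028950) = -0.0191479
u₆ = 5.6028950 − (-0.0191479)·(-0.0584352)/(-0.4244865) = 5.6055309;  |Δ| = 0.0026359
|u₆ − u₅| = 0.0026359 < 0.01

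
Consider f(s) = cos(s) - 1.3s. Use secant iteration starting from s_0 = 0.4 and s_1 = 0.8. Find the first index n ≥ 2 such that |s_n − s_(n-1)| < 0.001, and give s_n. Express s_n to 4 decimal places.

n = 4, s_n = 0.6242

f(0.4) = 0.401061, f(0.8) = -0.343293
s_2 = 0.800000 − (-0.343293)·(0.400000)/(-0.744354) = 0.615522;  |Δ| = 0.184478
f(0.615522) = 0.016294
s_3 = 0.615522 − 0.016294·(-0.184478)/(0.359588) = 0.623881;  |Δ| = 0.008359
f(0.623881) = 0.000572
s_4 = 0.623881 − 0.000572·(0.008359)/(-0.015722) = 0.624185;  |Δ| = 0.000304
|s_4 − s_3| = 0.000304 < 0.001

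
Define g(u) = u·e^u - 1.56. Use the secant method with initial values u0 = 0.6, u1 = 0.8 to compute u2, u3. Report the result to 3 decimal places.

g(0.6) = -0.46673, g(0.8) = 0.22043
u2 = 0.80000 − 0.22043·(0.80000 − 0.60000) / (0.22043 − (-0.46673)) = 0.80000 − (0.04409)/(0.68716) = 0.73584
g(0.73584) = -0.02412
u3 = 0.73584 − (-0.02412)·(0.73584 − 0.80000) / (-0.02412 − 0.22043) = 0.73584 − (0.00155)/(-0.24455) = 0.74217

0.736, 0.742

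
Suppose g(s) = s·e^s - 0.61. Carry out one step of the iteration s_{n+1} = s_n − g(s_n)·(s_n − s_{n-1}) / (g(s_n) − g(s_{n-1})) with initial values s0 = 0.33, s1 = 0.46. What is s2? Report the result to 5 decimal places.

g(0.33) = -0.1509805, g(0.46) = 0.1186740
s2 = 0.4600000 − 0.1186740·(0.4600000 − 0.3300000) / (0.1186740 − (-0.1509805)) = 0.4600000 − (0.0154276)/(0.2696546) = 0.4027875

0.40279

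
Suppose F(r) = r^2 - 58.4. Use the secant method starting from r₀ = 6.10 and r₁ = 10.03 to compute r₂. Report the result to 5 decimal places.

7.41370

F(6.10) = -21.1900000, F(10.03) = 42.2009000
r₂ = 10.0300000 − 42.2009000·(10.0300000 − 6.1000000) / (42.2009000 − (-21.1900000)) = 10.0300000 − (165.8495370)/(63.3909000) = 7.4137012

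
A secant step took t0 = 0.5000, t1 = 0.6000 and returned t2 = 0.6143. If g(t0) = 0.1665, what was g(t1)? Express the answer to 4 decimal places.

The secant line through (0.5000, 0.1665) and (0.6000, g(t1)) crosses zero at t2 = 0.6143.
So (0.5000, 0.1665), (0.6000, g(t1)), (0.6143, 0) are collinear:
g(t1) = 0.1665 · (0.6000 − 0.6143) / (0.5000 − 0.6143) = 0.1665 · (-0.014300)/(-0.114300) = 0.020831

0.0208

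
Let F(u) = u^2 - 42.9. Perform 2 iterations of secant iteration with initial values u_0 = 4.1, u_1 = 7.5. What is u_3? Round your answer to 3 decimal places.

F(4.1) = -26.09000, F(7.5) = 13.35000
u_2 = 7.50000 − 13.35000·(7.50000 − 4.10000) / (13.35000 − (-26.09000)) = 7.50000 − (45.39000)/(39.44000) = 6.34914
F(6.34914) = -2.58845
u_3 = 6.34914 − (-2.58845)·(6.34914 − 7.50000) / (-2.58845 − 13.35000) = 6.34914 − (2.97895)/(-15.93845) = 6.53604

6.536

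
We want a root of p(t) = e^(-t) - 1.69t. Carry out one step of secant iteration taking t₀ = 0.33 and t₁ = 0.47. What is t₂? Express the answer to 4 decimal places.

0.3983

p(0.33) = 0.161224, p(0.47) = -0.169298
t₂ = 0.470000 − (-0.169298)·(0.470000 − 0.330000) / (-0.169298 − 0.161224) = 0.470000 − (-0.023702)/(-0.330521) = 0.398290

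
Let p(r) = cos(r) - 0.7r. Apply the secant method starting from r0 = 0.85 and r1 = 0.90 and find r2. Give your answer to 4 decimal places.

p(0.85) = 0.064983, p(0.90) = -0.008390
r2 = 0.900000 − (-0.008390)·(0.900000 − 0.850000) / (-0.008390 − 0.064983) = 0.900000 − (-0.000420)/(-0.073373) = 0.894283

0.8943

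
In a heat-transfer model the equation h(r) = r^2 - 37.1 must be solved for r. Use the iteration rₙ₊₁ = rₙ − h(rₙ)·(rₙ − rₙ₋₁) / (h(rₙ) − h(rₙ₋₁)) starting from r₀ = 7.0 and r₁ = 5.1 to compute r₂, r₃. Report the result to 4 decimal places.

h(7.0) = 11.900000, h(5.1) = -11.090000
r₂ = 5.100000 − (-11.090000)·(5.100000 − 7.000000) / (-11.090000 − 11.900000) = 5.100000 − (21.071000)/(-22.990000) = 6.016529
h(6.016529) = -0.901380
r₃ = 6.016529 − (-0.901380)·(6.016529 − 5.100000) / (-0.901380 − (-11.090000)) = 6.016529 − (-0.826141)/(10.188620) = 6.097614

6.0165, 6.0976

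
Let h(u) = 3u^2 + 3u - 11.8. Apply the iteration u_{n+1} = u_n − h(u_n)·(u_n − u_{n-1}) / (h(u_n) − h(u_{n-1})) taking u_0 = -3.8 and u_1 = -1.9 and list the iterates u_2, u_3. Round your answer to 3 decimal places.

-2.373, -2.579

h(-3.8) = 20.12000, h(-1.9) = -6.67000
u_2 = -1.90000 − (-6.67000)·(-1.90000 − (-3.80000)) / (-6.67000 − 20.12000) = -1.90000 − (-12.67300)/(-26.79000) = -2.37305
h(-2.37305) = -2.02506
u_3 = -2.37305 − (-2.02506)·(-2.37305 − (-1.90000)) / (-2.02506 − (-6.67000)) = -2.37305 − (0.95795)/(4.64494) = -2.57928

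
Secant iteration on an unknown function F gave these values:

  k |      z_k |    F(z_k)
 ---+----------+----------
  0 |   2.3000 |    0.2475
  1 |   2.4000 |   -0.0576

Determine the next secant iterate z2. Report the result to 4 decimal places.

z2 = 2.4000 − (-0.0576)·(2.4000 − 2.3000) / (-0.0576 − 0.2475)
   = 2.4000 − (-0.005760)/(-0.305100) = 2.381121

2.3811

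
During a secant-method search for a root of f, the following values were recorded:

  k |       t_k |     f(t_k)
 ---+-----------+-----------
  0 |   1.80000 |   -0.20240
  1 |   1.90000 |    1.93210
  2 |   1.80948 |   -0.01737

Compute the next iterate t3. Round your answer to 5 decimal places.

t3 = 1.80948 − (-0.01737)·(1.80948 − 1.90000) / (-0.01737 − 1.93210)
   = 1.80948 − (0.0015723)/(-1.9494700) = 1.8102865

1.81029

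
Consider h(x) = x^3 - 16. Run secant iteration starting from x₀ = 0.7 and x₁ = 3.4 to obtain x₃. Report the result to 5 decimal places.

h(0.7) = -15.6570000, h(3.4) = 23.3040000
x₂ = 3.4000000 − 23.3040000·(3.4000000 − 0.7000000) / (23.3040000 − (-15.6570000)) = 3.4000000 − (62.9208000)/(38.9610000) = 1.7850312
h(1.7850312) = -10.3122903
x₃ = 1.7850312 − (-10.3122903)·(1.7850312 − 3.4000000) / (-10.3122903 − 23.3040000) = 1.7850312 − (16.6540272)/(-33.6162903) = 2.2804466

2.28045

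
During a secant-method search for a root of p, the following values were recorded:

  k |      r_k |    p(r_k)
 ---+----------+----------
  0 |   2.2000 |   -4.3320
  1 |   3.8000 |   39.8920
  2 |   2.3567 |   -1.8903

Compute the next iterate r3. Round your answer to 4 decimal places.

2.4220

r3 = 2.3567 − (-1.8903)·(2.3567 − 3.8000) / (-1.8903 − 39.8920)
   = 2.3567 − (2.728270)/(-41.782300) = 2.421997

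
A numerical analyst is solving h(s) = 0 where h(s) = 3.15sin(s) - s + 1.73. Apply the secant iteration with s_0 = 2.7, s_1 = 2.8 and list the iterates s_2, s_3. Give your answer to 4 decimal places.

2.7962, 2.7963

h(2.7) = 0.376247, h(2.8) = -0.014787
s_2 = 2.800000 − (-0.014787)·(2.800000 − 2.700000) / (-0.014787 − 0.376247) = 2.800000 − (-0.001479)/(-0.391034) = 2.796218
h(2.796218) = 0.000210
s_3 = 2.796218 − 0.000210·(2.796218 − 2.800000) / (0.000210 − (-0.014787)) = 2.796218 − (-0.000001)/(0.014998) = 2.796271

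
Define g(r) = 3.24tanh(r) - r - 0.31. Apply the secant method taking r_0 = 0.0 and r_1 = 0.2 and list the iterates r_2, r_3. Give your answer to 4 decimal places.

0.1411, 0.1397

g(0.0) = -0.310000, g(0.2) = 0.129496
r_2 = 0.200000 − 0.129496·(0.200000 − 0.000000) / (0.129496 − (-0.310000)) = 0.200000 − (0.025899)/(0.439496) = 0.141071
g(0.141071) = 0.002990
r_3 = 0.141071 − 0.002990·(0.141071 − 0.200000) / (0.002990 − 0.129496) = 0.141071 − (-0.000176)/(-0.126506) = 0.139678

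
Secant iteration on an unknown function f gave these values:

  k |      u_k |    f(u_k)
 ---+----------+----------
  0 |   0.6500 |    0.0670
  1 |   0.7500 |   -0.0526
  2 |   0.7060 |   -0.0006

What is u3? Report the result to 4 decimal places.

0.7055

u3 = 0.7060 − (-0.0006)·(0.7060 − 0.7500) / (-0.0006 − (-0.0526))
   = 0.7060 − (0.000026)/(0.052000) = 0.705492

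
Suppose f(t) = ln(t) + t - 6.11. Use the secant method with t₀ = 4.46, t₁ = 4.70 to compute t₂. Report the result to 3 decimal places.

f(4.46) = -0.15485, f(4.70) = 0.13756
t₂ = 4.70000 − 0.13756·(4.70000 − 4.46000) / (0.13756 − (-0.15485)) = 4.70000 − (0.03302)/(0.29241) = 4.58709

4.587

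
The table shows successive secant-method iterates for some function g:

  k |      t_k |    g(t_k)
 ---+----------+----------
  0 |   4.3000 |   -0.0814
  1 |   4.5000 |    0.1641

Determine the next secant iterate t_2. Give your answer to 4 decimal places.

4.3663

t_2 = 4.5000 − 0.1641·(4.5000 − 4.3000) / (0.1641 − (-0.0814))
   = 4.5000 − (0.032820)/(0.245500) = 4.366314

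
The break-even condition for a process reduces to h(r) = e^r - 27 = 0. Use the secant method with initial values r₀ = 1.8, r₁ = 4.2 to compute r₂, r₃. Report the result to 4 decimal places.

2.6292, 3.0199

h(1.8) = -20.950353, h(4.2) = 39.686331
r₂ = 4.200000 − 39.686331·(4.200000 − 1.800000) / (39.686331 − (-20.950353)) = 4.200000 − (95.247194)/(60.636684) = 2.629215
h(2.629215) = -13.137117
r₃ = 2.629215 − (-13.137117)·(2.629215 − 4.200000) / (-13.137117 − 39.686331) = 2.629215 − (20.635587)/(-52.823448) = 3.019867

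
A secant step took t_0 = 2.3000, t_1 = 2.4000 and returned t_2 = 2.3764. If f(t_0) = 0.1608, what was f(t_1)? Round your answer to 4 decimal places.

-0.0497

The secant line through (2.3000, 0.1608) and (2.4000, f(t_1)) crosses zero at t_2 = 2.3764.
So (2.3000, 0.1608), (2.4000, f(t_1)), (2.3764, 0) are collinear:
f(t_1) = 0.1608 · (2.4000 − 2.3764) / (2.3000 − 2.3764) = 0.1608 · (0.023600)/(-0.076400) = -0.049671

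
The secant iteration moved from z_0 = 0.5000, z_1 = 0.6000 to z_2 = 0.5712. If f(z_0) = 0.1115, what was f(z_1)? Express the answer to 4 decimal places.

The secant line through (0.5000, 0.1115) and (0.6000, f(z_1)) crosses zero at z_2 = 0.5712.
So (0.5000, 0.1115), (0.6000, f(z_1)), (0.5712, 0) are collinear:
f(z_1) = 0.1115 · (0.6000 − 0.5712) / (0.5000 − 0.5712) = 0.1115 · (0.028800)/(-0.071200) = -0.045101

-0.0451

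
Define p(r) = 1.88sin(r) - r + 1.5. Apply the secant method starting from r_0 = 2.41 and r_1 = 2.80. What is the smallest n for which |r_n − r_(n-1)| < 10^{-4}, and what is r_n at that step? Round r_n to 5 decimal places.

n = 5, r_n = 2.54939

p(2.41) = 0.3459445, p(2.80) = -0.6702223
r_2 = 2.8000000 − (-0.6702223)·(0.3900000)/(-1.0161668) = 2.5427719;  |Δ| = 0.2572281
p(2.5427719) = 0.0169255
r_3 = 2.5427719 − 0.0169255·(-0.2572281)/(0.6871478) = 2.5491078;  |Δ| = 0.0063359
p(2.5491078) = 0.0007294
r_4 = 2.5491078 − 0.0007294·(0.0063359)/(-0.0161961) = 2.5493932;  |Δ| = 0.0002854
p(2.5493932) = -0.0000010
r_5 = 2.5493932 − (-0.0000010)·(0.0002854)/(-0.0007304) = 2.5493928;  |Δ| = 0.0000004
|r_5 − r_4| = 0.0000004 < 10^{-4}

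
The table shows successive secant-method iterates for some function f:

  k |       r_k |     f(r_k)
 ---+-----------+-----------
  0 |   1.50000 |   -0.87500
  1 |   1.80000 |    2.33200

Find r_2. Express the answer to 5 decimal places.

r_2 = 1.80000 − 2.33200·(1.80000 − 1.50000) / (2.33200 − (-0.87500))
   = 1.80000 − (0.6996000)/(3.2070000) = 1.5818522

1.58185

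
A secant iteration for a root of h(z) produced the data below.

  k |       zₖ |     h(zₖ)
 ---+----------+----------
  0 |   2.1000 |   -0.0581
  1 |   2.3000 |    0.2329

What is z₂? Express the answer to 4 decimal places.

2.1399

z₂ = 2.3000 − 0.2329·(2.3000 − 2.1000) / (0.2329 − (-0.0581))
   = 2.3000 − (0.046580)/(0.291000) = 2.139931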